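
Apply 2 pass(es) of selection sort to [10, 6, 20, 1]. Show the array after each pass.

Pass 1: Select minimum 1 at index 3, swap -> [1, 6, 20, 10]
Pass 2: Select minimum 6 at index 1, swap -> [1, 6, 20, 10]


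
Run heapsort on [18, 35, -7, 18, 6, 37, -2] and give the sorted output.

Build heap: [37, 35, 18, 18, 6, -7, -2]
Extract 37: [35, 18, 18, -2, 6, -7, 37]
Extract 35: [18, 6, 18, -2, -7, 35, 37]
Extract 18: [18, 6, -7, -2, 18, 35, 37]
Extract 18: [6, -2, -7, 18, 18, 35, 37]
Extract 6: [-2, -7, 6, 18, 18, 35, 37]
Extract -2: [-7, -2, 6, 18, 18, 35, 37]


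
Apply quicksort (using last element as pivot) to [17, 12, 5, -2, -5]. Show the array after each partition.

Partition 1: pivot=-5 at index 0 -> [-5, 12, 5, -2, 17]
Partition 2: pivot=17 at index 4 -> [-5, 12, 5, -2, 17]
Partition 3: pivot=-2 at index 1 -> [-5, -2, 5, 12, 17]
Partition 4: pivot=12 at index 3 -> [-5, -2, 5, 12, 17]


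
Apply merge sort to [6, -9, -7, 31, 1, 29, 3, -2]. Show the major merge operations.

Divide and conquer:
  Merge [6] + [-9] -> [-9, 6]
  Merge [-7] + [31] -> [-7, 31]
  Merge [-9, 6] + [-7, 31] -> [-9, -7, 6, 31]
  Merge [1] + [29] -> [1, 29]
  Merge [3] + [-2] -> [-2, 3]
  Merge [1, 29] + [-2, 3] -> [-2, 1, 3, 29]
  Merge [-9, -7, 6, 31] + [-2, 1, 3, 29] -> [-9, -7, -2, 1, 3, 6, 29, 31]


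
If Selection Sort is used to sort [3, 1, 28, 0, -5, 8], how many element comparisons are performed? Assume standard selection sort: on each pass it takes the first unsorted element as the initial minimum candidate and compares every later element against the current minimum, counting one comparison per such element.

Pass 1: scan indices 1..5 for the minimum = 5 comparison(s); min is -5, place at index 0 -> [-5, 1, 28, 0, 3, 8]
Pass 2: scan indices 2..5 for the minimum = 4 comparison(s); min is 0, place at index 1 -> [-5, 0, 28, 1, 3, 8]
Pass 3: scan indices 3..5 for the minimum = 3 comparison(s); min is 1, place at index 2 -> [-5, 0, 1, 28, 3, 8]
Pass 4: scan indices 4..5 for the minimum = 2 comparison(s); min is 3, place at index 3 -> [-5, 0, 1, 3, 28, 8]
Pass 5: scan indices 5..5 for the minimum = 1 comparison(s); min is 8, place at index 4 -> [-5, 0, 1, 3, 8, 28]
Selection sort always scans the whole unsorted suffix, so the count is (n-1) + (n-2) + ... + 1 = n(n-1)/2 = 6*5/2 = 15 regardless of the input order.
Total comparisons: 5 + 4 + 3 + 2 + 1 = 15


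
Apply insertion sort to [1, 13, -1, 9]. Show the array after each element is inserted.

First element 1 is already 'sorted'
Insert 13: shifted 0 elements -> [1, 13, -1, 9]
Insert -1: shifted 2 elements -> [-1, 1, 13, 9]
Insert 9: shifted 1 elements -> [-1, 1, 9, 13]


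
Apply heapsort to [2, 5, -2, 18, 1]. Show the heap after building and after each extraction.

Build heap: [18, 5, -2, 2, 1]
Extract 18: [5, 2, -2, 1, 18]
Extract 5: [2, 1, -2, 5, 18]
Extract 2: [1, -2, 2, 5, 18]
Extract 1: [-2, 1, 2, 5, 18]


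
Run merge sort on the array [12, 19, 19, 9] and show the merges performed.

Divide and conquer:
  Merge [12] + [19] -> [12, 19]
  Merge [19] + [9] -> [9, 19]
  Merge [12, 19] + [9, 19] -> [9, 12, 19, 19]


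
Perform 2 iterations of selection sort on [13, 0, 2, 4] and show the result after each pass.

Pass 1: Select minimum 0 at index 1, swap -> [0, 13, 2, 4]
Pass 2: Select minimum 2 at index 2, swap -> [0, 2, 13, 4]


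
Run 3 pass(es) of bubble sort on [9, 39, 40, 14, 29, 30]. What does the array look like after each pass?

After pass 1: [9, 39, 14, 29, 30, 40] (3 swaps)
After pass 2: [9, 14, 29, 30, 39, 40] (3 swaps)
After pass 3: [9, 14, 29, 30, 39, 40] (0 swaps)
Total swaps: 6


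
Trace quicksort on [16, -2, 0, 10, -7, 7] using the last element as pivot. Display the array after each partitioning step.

Partition 1: pivot=7 at index 3 -> [-2, 0, -7, 7, 16, 10]
Partition 2: pivot=-7 at index 0 -> [-7, 0, -2, 7, 16, 10]
Partition 3: pivot=-2 at index 1 -> [-7, -2, 0, 7, 16, 10]
Partition 4: pivot=10 at index 4 -> [-7, -2, 0, 7, 10, 16]


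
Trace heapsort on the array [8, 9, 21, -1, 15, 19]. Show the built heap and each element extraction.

Build heap: [21, 15, 19, -1, 9, 8]
Extract 21: [19, 15, 8, -1, 9, 21]
Extract 19: [15, 9, 8, -1, 19, 21]
Extract 15: [9, -1, 8, 15, 19, 21]
Extract 9: [8, -1, 9, 15, 19, 21]
Extract 8: [-1, 8, 9, 15, 19, 21]


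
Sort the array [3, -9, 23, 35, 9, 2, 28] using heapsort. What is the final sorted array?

Build heap: [35, 9, 28, -9, 3, 2, 23]
Extract 35: [28, 9, 23, -9, 3, 2, 35]
Extract 28: [23, 9, 2, -9, 3, 28, 35]
Extract 23: [9, 3, 2, -9, 23, 28, 35]
Extract 9: [3, -9, 2, 9, 23, 28, 35]
Extract 3: [2, -9, 3, 9, 23, 28, 35]
Extract 2: [-9, 2, 3, 9, 23, 28, 35]


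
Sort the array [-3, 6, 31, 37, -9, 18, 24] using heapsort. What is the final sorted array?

Build heap: [37, 6, 31, -3, -9, 18, 24]
Extract 37: [31, 6, 24, -3, -9, 18, 37]
Extract 31: [24, 6, 18, -3, -9, 31, 37]
Extract 24: [18, 6, -9, -3, 24, 31, 37]
Extract 18: [6, -3, -9, 18, 24, 31, 37]
Extract 6: [-3, -9, 6, 18, 24, 31, 37]
Extract -3: [-9, -3, 6, 18, 24, 31, 37]


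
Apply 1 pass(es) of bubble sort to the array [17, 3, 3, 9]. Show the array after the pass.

After pass 1: [3, 3, 9, 17] (3 swaps)
Total swaps: 3


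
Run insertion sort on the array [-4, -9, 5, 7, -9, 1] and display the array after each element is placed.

First element -4 is already 'sorted'
Insert -9: shifted 1 elements -> [-9, -4, 5, 7, -9, 1]
Insert 5: shifted 0 elements -> [-9, -4, 5, 7, -9, 1]
Insert 7: shifted 0 elements -> [-9, -4, 5, 7, -9, 1]
Insert -9: shifted 3 elements -> [-9, -9, -4, 5, 7, 1]
Insert 1: shifted 2 elements -> [-9, -9, -4, 1, 5, 7]


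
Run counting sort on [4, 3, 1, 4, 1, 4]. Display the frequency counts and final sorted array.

Count array: [0, 2, 0, 1, 3]
(count[i] = number of elements equal to i)
Cumulative count: [0, 2, 2, 3, 6]
Sorted: [1, 1, 3, 4, 4, 4]


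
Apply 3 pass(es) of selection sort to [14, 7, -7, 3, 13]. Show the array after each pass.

Pass 1: Select minimum -7 at index 2, swap -> [-7, 7, 14, 3, 13]
Pass 2: Select minimum 3 at index 3, swap -> [-7, 3, 14, 7, 13]
Pass 3: Select minimum 7 at index 3, swap -> [-7, 3, 7, 14, 13]


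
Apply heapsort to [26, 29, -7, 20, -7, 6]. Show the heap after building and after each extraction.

Build heap: [29, 26, 6, 20, -7, -7]
Extract 29: [26, 20, 6, -7, -7, 29]
Extract 26: [20, -7, 6, -7, 26, 29]
Extract 20: [6, -7, -7, 20, 26, 29]
Extract 6: [-7, -7, 6, 20, 26, 29]
Extract -7: [-7, -7, 6, 20, 26, 29]


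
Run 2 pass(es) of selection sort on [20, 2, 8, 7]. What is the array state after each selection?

Pass 1: Select minimum 2 at index 1, swap -> [2, 20, 8, 7]
Pass 2: Select minimum 7 at index 3, swap -> [2, 7, 8, 20]


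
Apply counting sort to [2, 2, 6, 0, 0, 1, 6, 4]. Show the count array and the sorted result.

Count array: [2, 1, 2, 0, 1, 0, 2]
(count[i] = number of elements equal to i)
Cumulative count: [2, 3, 5, 5, 6, 6, 8]
Sorted: [0, 0, 1, 2, 2, 4, 6, 6]


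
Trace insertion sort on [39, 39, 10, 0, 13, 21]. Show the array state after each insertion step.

First element 39 is already 'sorted'
Insert 39: shifted 0 elements -> [39, 39, 10, 0, 13, 21]
Insert 10: shifted 2 elements -> [10, 39, 39, 0, 13, 21]
Insert 0: shifted 3 elements -> [0, 10, 39, 39, 13, 21]
Insert 13: shifted 2 elements -> [0, 10, 13, 39, 39, 21]
Insert 21: shifted 2 elements -> [0, 10, 13, 21, 39, 39]


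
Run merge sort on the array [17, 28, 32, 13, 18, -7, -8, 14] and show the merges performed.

Divide and conquer:
  Merge [17] + [28] -> [17, 28]
  Merge [32] + [13] -> [13, 32]
  Merge [17, 28] + [13, 32] -> [13, 17, 28, 32]
  Merge [18] + [-7] -> [-7, 18]
  Merge [-8] + [14] -> [-8, 14]
  Merge [-7, 18] + [-8, 14] -> [-8, -7, 14, 18]
  Merge [13, 17, 28, 32] + [-8, -7, 14, 18] -> [-8, -7, 13, 14, 17, 18, 28, 32]


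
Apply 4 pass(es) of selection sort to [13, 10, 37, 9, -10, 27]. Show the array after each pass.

Pass 1: Select minimum -10 at index 4, swap -> [-10, 10, 37, 9, 13, 27]
Pass 2: Select minimum 9 at index 3, swap -> [-10, 9, 37, 10, 13, 27]
Pass 3: Select minimum 10 at index 3, swap -> [-10, 9, 10, 37, 13, 27]
Pass 4: Select minimum 13 at index 4, swap -> [-10, 9, 10, 13, 37, 27]


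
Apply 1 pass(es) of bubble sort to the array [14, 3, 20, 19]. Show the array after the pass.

After pass 1: [3, 14, 19, 20] (2 swaps)
Total swaps: 2


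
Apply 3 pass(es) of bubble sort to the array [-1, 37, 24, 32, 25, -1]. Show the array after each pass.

After pass 1: [-1, 24, 32, 25, -1, 37] (4 swaps)
After pass 2: [-1, 24, 25, -1, 32, 37] (2 swaps)
After pass 3: [-1, 24, -1, 25, 32, 37] (1 swaps)
Total swaps: 7


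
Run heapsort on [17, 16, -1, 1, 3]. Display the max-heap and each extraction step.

Build heap: [17, 16, -1, 1, 3]
Extract 17: [16, 3, -1, 1, 17]
Extract 16: [3, 1, -1, 16, 17]
Extract 3: [1, -1, 3, 16, 17]
Extract 1: [-1, 1, 3, 16, 17]


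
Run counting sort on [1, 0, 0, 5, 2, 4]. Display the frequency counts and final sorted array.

Count array: [2, 1, 1, 0, 1, 1]
(count[i] = number of elements equal to i)
Cumulative count: [2, 3, 4, 4, 5, 6]
Sorted: [0, 0, 1, 2, 4, 5]


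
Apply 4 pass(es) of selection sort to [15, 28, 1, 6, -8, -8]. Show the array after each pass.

Pass 1: Select minimum -8 at index 4, swap -> [-8, 28, 1, 6, 15, -8]
Pass 2: Select minimum -8 at index 5, swap -> [-8, -8, 1, 6, 15, 28]
Pass 3: Select minimum 1 at index 2, swap -> [-8, -8, 1, 6, 15, 28]
Pass 4: Select minimum 6 at index 3, swap -> [-8, -8, 1, 6, 15, 28]


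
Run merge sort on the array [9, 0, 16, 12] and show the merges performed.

Divide and conquer:
  Merge [9] + [0] -> [0, 9]
  Merge [16] + [12] -> [12, 16]
  Merge [0, 9] + [12, 16] -> [0, 9, 12, 16]


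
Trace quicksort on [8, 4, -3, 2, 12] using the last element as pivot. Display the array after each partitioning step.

Partition 1: pivot=12 at index 4 -> [8, 4, -3, 2, 12]
Partition 2: pivot=2 at index 1 -> [-3, 2, 8, 4, 12]
Partition 3: pivot=4 at index 2 -> [-3, 2, 4, 8, 12]


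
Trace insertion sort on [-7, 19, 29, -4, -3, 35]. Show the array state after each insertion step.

First element -7 is already 'sorted'
Insert 19: shifted 0 elements -> [-7, 19, 29, -4, -3, 35]
Insert 29: shifted 0 elements -> [-7, 19, 29, -4, -3, 35]
Insert -4: shifted 2 elements -> [-7, -4, 19, 29, -3, 35]
Insert -3: shifted 2 elements -> [-7, -4, -3, 19, 29, 35]
Insert 35: shifted 0 elements -> [-7, -4, -3, 19, 29, 35]


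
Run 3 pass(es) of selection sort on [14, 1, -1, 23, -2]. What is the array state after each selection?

Pass 1: Select minimum -2 at index 4, swap -> [-2, 1, -1, 23, 14]
Pass 2: Select minimum -1 at index 2, swap -> [-2, -1, 1, 23, 14]
Pass 3: Select minimum 1 at index 2, swap -> [-2, -1, 1, 23, 14]


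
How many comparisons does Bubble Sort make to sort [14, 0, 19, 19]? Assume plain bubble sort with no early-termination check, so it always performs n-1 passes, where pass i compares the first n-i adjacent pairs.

Pass 1: compare adjacent pairs (0,1)..(2,3) = 3 comparison(s), 1 swap(s) -> [0, 14, 19, 19]
Pass 2: compare adjacent pairs (0,1)..(1,2) = 2 comparison(s), 0 swap(s) -> [0, 14, 19, 19]
Pass 3: compare adjacent pairs (0,1)..(0,1) = 1 comparison(s), 0 swap(s) -> [0, 14, 19, 19]
Total comparisons: 3 + 2 + 1 = 6


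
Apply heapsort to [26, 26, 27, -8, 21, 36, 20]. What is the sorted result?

Build heap: [36, 26, 27, -8, 21, 26, 20]
Extract 36: [27, 26, 26, -8, 21, 20, 36]
Extract 27: [26, 21, 26, -8, 20, 27, 36]
Extract 26: [26, 21, 20, -8, 26, 27, 36]
Extract 26: [21, -8, 20, 26, 26, 27, 36]
Extract 21: [20, -8, 21, 26, 26, 27, 36]
Extract 20: [-8, 20, 21, 26, 26, 27, 36]


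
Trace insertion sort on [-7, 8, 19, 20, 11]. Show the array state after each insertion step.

First element -7 is already 'sorted'
Insert 8: shifted 0 elements -> [-7, 8, 19, 20, 11]
Insert 19: shifted 0 elements -> [-7, 8, 19, 20, 11]
Insert 20: shifted 0 elements -> [-7, 8, 19, 20, 11]
Insert 11: shifted 2 elements -> [-7, 8, 11, 19, 20]


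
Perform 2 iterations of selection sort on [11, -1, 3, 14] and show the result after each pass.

Pass 1: Select minimum -1 at index 1, swap -> [-1, 11, 3, 14]
Pass 2: Select minimum 3 at index 2, swap -> [-1, 3, 11, 14]


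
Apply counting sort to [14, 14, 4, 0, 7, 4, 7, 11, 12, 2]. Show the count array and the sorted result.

Count array: [1, 0, 1, 0, 2, 0, 0, 2, 0, 0, 0, 1, 1, 0, 2]
(count[i] = number of elements equal to i)
Cumulative count: [1, 1, 2, 2, 4, 4, 4, 6, 6, 6, 6, 7, 8, 8, 10]
Sorted: [0, 2, 4, 4, 7, 7, 11, 12, 14, 14]


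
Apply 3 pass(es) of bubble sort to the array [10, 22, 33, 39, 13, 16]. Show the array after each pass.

After pass 1: [10, 22, 33, 13, 16, 39] (2 swaps)
After pass 2: [10, 22, 13, 16, 33, 39] (2 swaps)
After pass 3: [10, 13, 16, 22, 33, 39] (2 swaps)
Total swaps: 6


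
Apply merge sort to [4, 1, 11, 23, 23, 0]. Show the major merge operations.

Divide and conquer:
  Merge [1] + [11] -> [1, 11]
  Merge [4] + [1, 11] -> [1, 4, 11]
  Merge [23] + [0] -> [0, 23]
  Merge [23] + [0, 23] -> [0, 23, 23]
  Merge [1, 4, 11] + [0, 23, 23] -> [0, 1, 4, 11, 23, 23]


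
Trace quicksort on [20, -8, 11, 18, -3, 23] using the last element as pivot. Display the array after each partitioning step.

Partition 1: pivot=23 at index 5 -> [20, -8, 11, 18, -3, 23]
Partition 2: pivot=-3 at index 1 -> [-8, -3, 11, 18, 20, 23]
Partition 3: pivot=20 at index 4 -> [-8, -3, 11, 18, 20, 23]
Partition 4: pivot=18 at index 3 -> [-8, -3, 11, 18, 20, 23]


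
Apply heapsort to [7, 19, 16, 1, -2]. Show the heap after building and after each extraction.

Build heap: [19, 7, 16, 1, -2]
Extract 19: [16, 7, -2, 1, 19]
Extract 16: [7, 1, -2, 16, 19]
Extract 7: [1, -2, 7, 16, 19]
Extract 1: [-2, 1, 7, 16, 19]


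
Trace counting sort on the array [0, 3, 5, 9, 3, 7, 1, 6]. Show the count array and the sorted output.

Count array: [1, 1, 0, 2, 0, 1, 1, 1, 0, 1]
(count[i] = number of elements equal to i)
Cumulative count: [1, 2, 2, 4, 4, 5, 6, 7, 7, 8]
Sorted: [0, 1, 3, 3, 5, 6, 7, 9]


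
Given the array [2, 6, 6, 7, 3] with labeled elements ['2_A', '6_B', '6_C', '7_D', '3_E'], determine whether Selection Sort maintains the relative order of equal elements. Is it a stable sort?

Trace Selection Sort on the labeled array (the key is the number; the letter only tracks identity):
  Pass 1: minimum 2_A is already at index 0; no swap -> [2_A, 6_B, 6_C, 7_D, 3_E]
  Pass 2: minimum of unsorted part is 3_E at index 4; swap it with 6_B at index 1 -> [2_A, 3_E, 6_C, 7_D, 6_B]
  Pass 3: minimum 6_C is already at index 2; no swap -> [2_A, 3_E, 6_C, 7_D, 6_B]
  Pass 4: minimum of unsorted part is 6_B at index 4; swap it with 7_D at index 3 -> [2_A, 3_E, 6_C, 6_B, 7_D]
Final order: [2_A, 3_E, 6_C, 6_B, 7_D]
Equal keys:
  value 6: originally 6_B, 6_C; after sorting 6_C, 6_B -> order changed
Equal keys were reordered, so Selection Sort is not stable: the long-range swap that moves the minimum into place can carry an element past an equal key. (One such input is enough; an unstable sort may happen to preserve order on other inputs, but it gives no guarantee.)
Answer: Not stable


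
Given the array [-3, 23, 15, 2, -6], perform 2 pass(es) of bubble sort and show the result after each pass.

After pass 1: [-3, 15, 2, -6, 23] (3 swaps)
After pass 2: [-3, 2, -6, 15, 23] (2 swaps)
Total swaps: 5


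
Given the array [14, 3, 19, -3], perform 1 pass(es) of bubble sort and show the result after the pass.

After pass 1: [3, 14, -3, 19] (2 swaps)
Total swaps: 2


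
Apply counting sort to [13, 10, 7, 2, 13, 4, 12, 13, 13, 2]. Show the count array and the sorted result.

Count array: [0, 0, 2, 0, 1, 0, 0, 1, 0, 0, 1, 0, 1, 4]
(count[i] = number of elements equal to i)
Cumulative count: [0, 0, 2, 2, 3, 3, 3, 4, 4, 4, 5, 5, 6, 10]
Sorted: [2, 2, 4, 7, 10, 12, 13, 13, 13, 13]


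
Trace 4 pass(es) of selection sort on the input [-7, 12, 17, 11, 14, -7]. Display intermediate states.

Pass 1: Select minimum -7 at index 0, swap -> [-7, 12, 17, 11, 14, -7]
Pass 2: Select minimum -7 at index 5, swap -> [-7, -7, 17, 11, 14, 12]
Pass 3: Select minimum 11 at index 3, swap -> [-7, -7, 11, 17, 14, 12]
Pass 4: Select minimum 12 at index 5, swap -> [-7, -7, 11, 12, 14, 17]


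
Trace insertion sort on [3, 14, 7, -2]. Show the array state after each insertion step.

First element 3 is already 'sorted'
Insert 14: shifted 0 elements -> [3, 14, 7, -2]
Insert 7: shifted 1 elements -> [3, 7, 14, -2]
Insert -2: shifted 3 elements -> [-2, 3, 7, 14]


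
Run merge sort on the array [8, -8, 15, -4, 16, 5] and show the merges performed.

Divide and conquer:
  Merge [-8] + [15] -> [-8, 15]
  Merge [8] + [-8, 15] -> [-8, 8, 15]
  Merge [16] + [5] -> [5, 16]
  Merge [-4] + [5, 16] -> [-4, 5, 16]
  Merge [-8, 8, 15] + [-4, 5, 16] -> [-8, -4, 5, 8, 15, 16]


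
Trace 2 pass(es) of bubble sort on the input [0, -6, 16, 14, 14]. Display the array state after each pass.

After pass 1: [-6, 0, 14, 14, 16] (3 swaps)
After pass 2: [-6, 0, 14, 14, 16] (0 swaps)
Total swaps: 3


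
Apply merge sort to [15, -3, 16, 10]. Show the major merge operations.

Divide and conquer:
  Merge [15] + [-3] -> [-3, 15]
  Merge [16] + [10] -> [10, 16]
  Merge [-3, 15] + [10, 16] -> [-3, 10, 15, 16]


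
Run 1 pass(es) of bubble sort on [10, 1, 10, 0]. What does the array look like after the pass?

After pass 1: [1, 10, 0, 10] (2 swaps)
Total swaps: 2


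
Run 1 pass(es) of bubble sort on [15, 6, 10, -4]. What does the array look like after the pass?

After pass 1: [6, 10, -4, 15] (3 swaps)
Total swaps: 3


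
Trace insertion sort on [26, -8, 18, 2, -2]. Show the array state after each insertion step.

First element 26 is already 'sorted'
Insert -8: shifted 1 elements -> [-8, 26, 18, 2, -2]
Insert 18: shifted 1 elements -> [-8, 18, 26, 2, -2]
Insert 2: shifted 2 elements -> [-8, 2, 18, 26, -2]
Insert -2: shifted 3 elements -> [-8, -2, 2, 18, 26]


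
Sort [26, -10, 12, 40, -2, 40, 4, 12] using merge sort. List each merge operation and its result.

Divide and conquer:
  Merge [26] + [-10] -> [-10, 26]
  Merge [12] + [40] -> [12, 40]
  Merge [-10, 26] + [12, 40] -> [-10, 12, 26, 40]
  Merge [-2] + [40] -> [-2, 40]
  Merge [4] + [12] -> [4, 12]
  Merge [-2, 40] + [4, 12] -> [-2, 4, 12, 40]
  Merge [-10, 12, 26, 40] + [-2, 4, 12, 40] -> [-10, -2, 4, 12, 12, 26, 40, 40]


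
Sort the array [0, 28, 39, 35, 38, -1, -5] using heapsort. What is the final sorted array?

Build heap: [39, 38, 0, 35, 28, -1, -5]
Extract 39: [38, 35, 0, -5, 28, -1, 39]
Extract 38: [35, 28, 0, -5, -1, 38, 39]
Extract 35: [28, -1, 0, -5, 35, 38, 39]
Extract 28: [0, -1, -5, 28, 35, 38, 39]
Extract 0: [-1, -5, 0, 28, 35, 38, 39]
Extract -1: [-5, -1, 0, 28, 35, 38, 39]


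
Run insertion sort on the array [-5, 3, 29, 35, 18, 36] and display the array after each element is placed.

First element -5 is already 'sorted'
Insert 3: shifted 0 elements -> [-5, 3, 29, 35, 18, 36]
Insert 29: shifted 0 elements -> [-5, 3, 29, 35, 18, 36]
Insert 35: shifted 0 elements -> [-5, 3, 29, 35, 18, 36]
Insert 18: shifted 2 elements -> [-5, 3, 18, 29, 35, 36]
Insert 36: shifted 0 elements -> [-5, 3, 18, 29, 35, 36]


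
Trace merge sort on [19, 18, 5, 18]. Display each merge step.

Divide and conquer:
  Merge [19] + [18] -> [18, 19]
  Merge [5] + [18] -> [5, 18]
  Merge [18, 19] + [5, 18] -> [5, 18, 18, 19]


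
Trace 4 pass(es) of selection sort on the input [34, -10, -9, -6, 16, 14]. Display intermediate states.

Pass 1: Select minimum -10 at index 1, swap -> [-10, 34, -9, -6, 16, 14]
Pass 2: Select minimum -9 at index 2, swap -> [-10, -9, 34, -6, 16, 14]
Pass 3: Select minimum -6 at index 3, swap -> [-10, -9, -6, 34, 16, 14]
Pass 4: Select minimum 14 at index 5, swap -> [-10, -9, -6, 14, 16, 34]


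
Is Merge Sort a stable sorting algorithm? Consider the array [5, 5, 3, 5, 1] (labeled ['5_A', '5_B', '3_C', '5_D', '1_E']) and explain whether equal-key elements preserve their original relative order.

Trace Merge Sort on the labeled array (the key is the number; the letter only tracks identity):
  Merge [5_A] + [5_B] -> [5_A, 5_B]
  Merge [5_D] + [1_E] -> [1_E, 5_D]
  Merge [3_C] + [1_E, 5_D] -> [1_E, 3_C, 5_D]
  Merge [5_A, 5_B] + [1_E, 3_C, 5_D] -> [1_E, 3_C, 5_A, 5_B, 5_D]
Final order: [1_E, 3_C, 5_A, 5_B, 5_D]
Equal keys:
  value 5: originally 5_A, 5_B, 5_D; after sorting 5_A, 5_B, 5_D -> order preserved
All equal keys kept their original relative order. Merge Sort is stable: when the heads of the two halves are equal the merge takes from the left half first.
Answer: Stable


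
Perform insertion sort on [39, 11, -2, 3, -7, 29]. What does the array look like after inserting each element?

First element 39 is already 'sorted'
Insert 11: shifted 1 elements -> [11, 39, -2, 3, -7, 29]
Insert -2: shifted 2 elements -> [-2, 11, 39, 3, -7, 29]
Insert 3: shifted 2 elements -> [-2, 3, 11, 39, -7, 29]
Insert -7: shifted 4 elements -> [-7, -2, 3, 11, 39, 29]
Insert 29: shifted 1 elements -> [-7, -2, 3, 11, 29, 39]


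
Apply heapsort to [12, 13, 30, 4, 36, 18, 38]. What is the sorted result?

Build heap: [38, 36, 30, 4, 13, 18, 12]
Extract 38: [36, 13, 30, 4, 12, 18, 38]
Extract 36: [30, 13, 18, 4, 12, 36, 38]
Extract 30: [18, 13, 12, 4, 30, 36, 38]
Extract 18: [13, 4, 12, 18, 30, 36, 38]
Extract 13: [12, 4, 13, 18, 30, 36, 38]
Extract 12: [4, 12, 13, 18, 30, 36, 38]


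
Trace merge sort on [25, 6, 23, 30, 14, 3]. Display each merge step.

Divide and conquer:
  Merge [6] + [23] -> [6, 23]
  Merge [25] + [6, 23] -> [6, 23, 25]
  Merge [14] + [3] -> [3, 14]
  Merge [30] + [3, 14] -> [3, 14, 30]
  Merge [6, 23, 25] + [3, 14, 30] -> [3, 6, 14, 23, 25, 30]


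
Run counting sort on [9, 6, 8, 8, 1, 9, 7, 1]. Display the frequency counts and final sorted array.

Count array: [0, 2, 0, 0, 0, 0, 1, 1, 2, 2]
(count[i] = number of elements equal to i)
Cumulative count: [0, 2, 2, 2, 2, 2, 3, 4, 6, 8]
Sorted: [1, 1, 6, 7, 8, 8, 9, 9]


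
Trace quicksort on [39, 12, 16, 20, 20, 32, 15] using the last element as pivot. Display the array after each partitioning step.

Partition 1: pivot=15 at index 1 -> [12, 15, 16, 20, 20, 32, 39]
Partition 2: pivot=39 at index 6 -> [12, 15, 16, 20, 20, 32, 39]
Partition 3: pivot=32 at index 5 -> [12, 15, 16, 20, 20, 32, 39]
Partition 4: pivot=20 at index 4 -> [12, 15, 16, 20, 20, 32, 39]
Partition 5: pivot=20 at index 3 -> [12, 15, 16, 20, 20, 32, 39]


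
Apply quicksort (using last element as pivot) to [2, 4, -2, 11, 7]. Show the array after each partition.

Partition 1: pivot=7 at index 3 -> [2, 4, -2, 7, 11]
Partition 2: pivot=-2 at index 0 -> [-2, 4, 2, 7, 11]
Partition 3: pivot=2 at index 1 -> [-2, 2, 4, 7, 11]


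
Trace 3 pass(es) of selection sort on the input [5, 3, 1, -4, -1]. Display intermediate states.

Pass 1: Select minimum -4 at index 3, swap -> [-4, 3, 1, 5, -1]
Pass 2: Select minimum -1 at index 4, swap -> [-4, -1, 1, 5, 3]
Pass 3: Select minimum 1 at index 2, swap -> [-4, -1, 1, 5, 3]


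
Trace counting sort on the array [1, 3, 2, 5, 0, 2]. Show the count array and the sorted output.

Count array: [1, 1, 2, 1, 0, 1]
(count[i] = number of elements equal to i)
Cumulative count: [1, 2, 4, 5, 5, 6]
Sorted: [0, 1, 2, 2, 3, 5]


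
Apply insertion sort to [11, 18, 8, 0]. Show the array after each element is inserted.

First element 11 is already 'sorted'
Insert 18: shifted 0 elements -> [11, 18, 8, 0]
Insert 8: shifted 2 elements -> [8, 11, 18, 0]
Insert 0: shifted 3 elements -> [0, 8, 11, 18]


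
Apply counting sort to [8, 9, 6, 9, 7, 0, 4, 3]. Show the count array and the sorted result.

Count array: [1, 0, 0, 1, 1, 0, 1, 1, 1, 2]
(count[i] = number of elements equal to i)
Cumulative count: [1, 1, 1, 2, 3, 3, 4, 5, 6, 8]
Sorted: [0, 3, 4, 6, 7, 8, 9, 9]


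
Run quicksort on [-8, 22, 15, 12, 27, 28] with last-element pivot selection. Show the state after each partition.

Partition 1: pivot=28 at index 5 -> [-8, 22, 15, 12, 27, 28]
Partition 2: pivot=27 at index 4 -> [-8, 22, 15, 12, 27, 28]
Partition 3: pivot=12 at index 1 -> [-8, 12, 15, 22, 27, 28]
Partition 4: pivot=22 at index 3 -> [-8, 12, 15, 22, 27, 28]


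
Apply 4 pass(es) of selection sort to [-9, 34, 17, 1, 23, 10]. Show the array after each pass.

Pass 1: Select minimum -9 at index 0, swap -> [-9, 34, 17, 1, 23, 10]
Pass 2: Select minimum 1 at index 3, swap -> [-9, 1, 17, 34, 23, 10]
Pass 3: Select minimum 10 at index 5, swap -> [-9, 1, 10, 34, 23, 17]
Pass 4: Select minimum 17 at index 5, swap -> [-9, 1, 10, 17, 23, 34]


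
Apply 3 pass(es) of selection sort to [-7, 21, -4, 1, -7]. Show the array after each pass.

Pass 1: Select minimum -7 at index 0, swap -> [-7, 21, -4, 1, -7]
Pass 2: Select minimum -7 at index 4, swap -> [-7, -7, -4, 1, 21]
Pass 3: Select minimum -4 at index 2, swap -> [-7, -7, -4, 1, 21]


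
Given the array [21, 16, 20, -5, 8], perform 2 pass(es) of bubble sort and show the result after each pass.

After pass 1: [16, 20, -5, 8, 21] (4 swaps)
After pass 2: [16, -5, 8, 20, 21] (2 swaps)
Total swaps: 6


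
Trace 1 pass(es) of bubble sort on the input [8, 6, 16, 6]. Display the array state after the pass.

After pass 1: [6, 8, 6, 16] (2 swaps)
Total swaps: 2


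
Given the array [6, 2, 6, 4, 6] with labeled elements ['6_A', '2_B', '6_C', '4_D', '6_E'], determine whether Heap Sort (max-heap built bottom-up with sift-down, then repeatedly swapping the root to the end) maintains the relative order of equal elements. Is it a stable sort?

Trace Heap Sort on the labeled array (the key is the number; the letter only tracks identity):
  Build max-heap: [6_A, 6_E, 6_C, 4_D, 2_B]
  Swap root 6_A to index 4, re-heapify first 4 -> [6_E, 4_D, 6_C, 2_B, 6_A]
  Swap root 6_E to index 3, re-heapify first 3 -> [6_C, 4_D, 2_B, 6_E, 6_A]
  Swap root 6_C to index 2, re-heapify first 2 -> [4_D, 2_B, 6_C, 6_E, 6_A]
  Swap root 4_D to index 1, re-heapify first 1 -> [2_B, 4_D, 6_C, 6_E, 6_A]
Final order: [2_B, 4_D, 6_C, 6_E, 6_A]
Equal keys:
  value 6: originally 6_A, 6_C, 6_E; after sorting 6_C, 6_E, 6_A -> order changed
Equal keys were reordered, so Heap Sort is not stable: heap construction and root-to-end swaps move elements without regard to the original order of equal keys. (One such input is enough; an unstable sort may happen to preserve order on other inputs, but it gives no guarantee.)
Answer: Not stable


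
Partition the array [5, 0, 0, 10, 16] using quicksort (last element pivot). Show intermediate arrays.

Partition 1: pivot=16 at index 4 -> [5, 0, 0, 10, 16]
Partition 2: pivot=10 at index 3 -> [5, 0, 0, 10, 16]
Partition 3: pivot=0 at index 1 -> [0, 0, 5, 10, 16]


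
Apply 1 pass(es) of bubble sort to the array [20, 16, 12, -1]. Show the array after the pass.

After pass 1: [16, 12, -1, 20] (3 swaps)
Total swaps: 3


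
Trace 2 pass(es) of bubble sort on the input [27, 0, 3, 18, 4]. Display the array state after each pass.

After pass 1: [0, 3, 18, 4, 27] (4 swaps)
After pass 2: [0, 3, 4, 18, 27] (1 swaps)
Total swaps: 5


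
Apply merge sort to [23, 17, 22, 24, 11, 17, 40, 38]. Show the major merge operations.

Divide and conquer:
  Merge [23] + [17] -> [17, 23]
  Merge [22] + [24] -> [22, 24]
  Merge [17, 23] + [22, 24] -> [17, 22, 23, 24]
  Merge [11] + [17] -> [11, 17]
  Merge [40] + [38] -> [38, 40]
  Merge [11, 17] + [38, 40] -> [11, 17, 38, 40]
  Merge [17, 22, 23, 24] + [11, 17, 38, 40] -> [11, 17, 17, 22, 23, 24, 38, 40]


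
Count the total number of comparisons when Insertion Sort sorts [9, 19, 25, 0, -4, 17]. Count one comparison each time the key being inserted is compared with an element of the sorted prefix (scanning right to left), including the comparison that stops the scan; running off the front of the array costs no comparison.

Insert 19: 9 <= 19 (stop) = 1 comparison(s) -> [9, 19, 25, 0, -4, 17]
Insert 25: 19 <= 25 (stop) = 1 comparison(s) -> [9, 19, 25, 0, -4, 17]
Insert 0: 25 > 0 (shift), 19 > 0 (shift), 9 > 0 (shift), reached front = 3 comparison(s) -> [0, 9, 19, 25, -4, 17]
Insert -4: 25 > -4 (shift), 19 > -4 (shift), 9 > -4 (shift), 0 > -4 (shift), reached front = 4 comparison(s) -> [-4, 0, 9, 19, 25, 17]
Insert 17: 25 > 17 (shift), 19 > 17 (shift), 9 <= 17 (stop) = 3 comparison(s) -> [-4, 0, 9, 17, 19, 25]
Total comparisons: 1 + 1 + 3 + 4 + 3 = 12


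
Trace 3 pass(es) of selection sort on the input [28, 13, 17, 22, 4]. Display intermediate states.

Pass 1: Select minimum 4 at index 4, swap -> [4, 13, 17, 22, 28]
Pass 2: Select minimum 13 at index 1, swap -> [4, 13, 17, 22, 28]
Pass 3: Select minimum 17 at index 2, swap -> [4, 13, 17, 22, 28]


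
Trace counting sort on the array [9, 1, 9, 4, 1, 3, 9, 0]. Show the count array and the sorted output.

Count array: [1, 2, 0, 1, 1, 0, 0, 0, 0, 3]
(count[i] = number of elements equal to i)
Cumulative count: [1, 3, 3, 4, 5, 5, 5, 5, 5, 8]
Sorted: [0, 1, 1, 3, 4, 9, 9, 9]


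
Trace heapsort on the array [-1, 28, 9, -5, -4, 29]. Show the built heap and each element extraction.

Build heap: [29, 28, 9, -5, -4, -1]
Extract 29: [28, -1, 9, -5, -4, 29]
Extract 28: [9, -1, -4, -5, 28, 29]
Extract 9: [-1, -5, -4, 9, 28, 29]
Extract -1: [-4, -5, -1, 9, 28, 29]
Extract -4: [-5, -4, -1, 9, 28, 29]


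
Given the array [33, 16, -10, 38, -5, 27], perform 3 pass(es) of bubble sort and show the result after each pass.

After pass 1: [16, -10, 33, -5, 27, 38] (4 swaps)
After pass 2: [-10, 16, -5, 27, 33, 38] (3 swaps)
After pass 3: [-10, -5, 16, 27, 33, 38] (1 swaps)
Total swaps: 8


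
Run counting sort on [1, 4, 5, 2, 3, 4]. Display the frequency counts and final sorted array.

Count array: [0, 1, 1, 1, 2, 1]
(count[i] = number of elements equal to i)
Cumulative count: [0, 1, 2, 3, 5, 6]
Sorted: [1, 2, 3, 4, 4, 5]


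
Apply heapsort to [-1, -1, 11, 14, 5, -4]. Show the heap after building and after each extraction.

Build heap: [14, 5, 11, -1, -1, -4]
Extract 14: [11, 5, -4, -1, -1, 14]
Extract 11: [5, -1, -4, -1, 11, 14]
Extract 5: [-1, -1, -4, 5, 11, 14]
Extract -1: [-1, -4, -1, 5, 11, 14]
Extract -1: [-4, -1, -1, 5, 11, 14]


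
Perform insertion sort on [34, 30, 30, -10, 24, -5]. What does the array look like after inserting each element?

First element 34 is already 'sorted'
Insert 30: shifted 1 elements -> [30, 34, 30, -10, 24, -5]
Insert 30: shifted 1 elements -> [30, 30, 34, -10, 24, -5]
Insert -10: shifted 3 elements -> [-10, 30, 30, 34, 24, -5]
Insert 24: shifted 3 elements -> [-10, 24, 30, 30, 34, -5]
Insert -5: shifted 4 elements -> [-10, -5, 24, 30, 30, 34]


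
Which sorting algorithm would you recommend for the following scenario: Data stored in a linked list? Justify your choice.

Best choice: Merge sort
Reason: Merge sort doesn't require random access; can be done in O(1) extra space for linked lists


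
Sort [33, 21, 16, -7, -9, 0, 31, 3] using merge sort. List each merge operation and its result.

Divide and conquer:
  Merge [33] + [21] -> [21, 33]
  Merge [16] + [-7] -> [-7, 16]
  Merge [21, 33] + [-7, 16] -> [-7, 16, 21, 33]
  Merge [-9] + [0] -> [-9, 0]
  Merge [31] + [3] -> [3, 31]
  Merge [-9, 0] + [3, 31] -> [-9, 0, 3, 31]
  Merge [-7, 16, 21, 33] + [-9, 0, 3, 31] -> [-9, -7, 0, 3, 16, 21, 31, 33]


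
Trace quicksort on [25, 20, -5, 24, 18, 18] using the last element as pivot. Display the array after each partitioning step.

Partition 1: pivot=18 at index 2 -> [-5, 18, 18, 24, 20, 25]
Partition 2: pivot=18 at index 1 -> [-5, 18, 18, 24, 20, 25]
Partition 3: pivot=25 at index 5 -> [-5, 18, 18, 24, 20, 25]
Partition 4: pivot=20 at index 3 -> [-5, 18, 18, 20, 24, 25]


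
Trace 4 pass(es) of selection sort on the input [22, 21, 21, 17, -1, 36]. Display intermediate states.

Pass 1: Select minimum -1 at index 4, swap -> [-1, 21, 21, 17, 22, 36]
Pass 2: Select minimum 17 at index 3, swap -> [-1, 17, 21, 21, 22, 36]
Pass 3: Select minimum 21 at index 2, swap -> [-1, 17, 21, 21, 22, 36]
Pass 4: Select minimum 21 at index 3, swap -> [-1, 17, 21, 21, 22, 36]


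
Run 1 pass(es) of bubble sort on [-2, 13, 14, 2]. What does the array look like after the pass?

After pass 1: [-2, 13, 2, 14] (1 swaps)
Total swaps: 1


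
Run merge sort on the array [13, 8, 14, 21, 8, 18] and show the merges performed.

Divide and conquer:
  Merge [8] + [14] -> [8, 14]
  Merge [13] + [8, 14] -> [8, 13, 14]
  Merge [8] + [18] -> [8, 18]
  Merge [21] + [8, 18] -> [8, 18, 21]
  Merge [8, 13, 14] + [8, 18, 21] -> [8, 8, 13, 14, 18, 21]


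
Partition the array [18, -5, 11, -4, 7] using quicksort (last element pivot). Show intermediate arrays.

Partition 1: pivot=7 at index 2 -> [-5, -4, 7, 18, 11]
Partition 2: pivot=-4 at index 1 -> [-5, -4, 7, 18, 11]
Partition 3: pivot=11 at index 3 -> [-5, -4, 7, 11, 18]


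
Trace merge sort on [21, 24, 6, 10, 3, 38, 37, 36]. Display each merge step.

Divide and conquer:
  Merge [21] + [24] -> [21, 24]
  Merge [6] + [10] -> [6, 10]
  Merge [21, 24] + [6, 10] -> [6, 10, 21, 24]
  Merge [3] + [38] -> [3, 38]
  Merge [37] + [36] -> [36, 37]
  Merge [3, 38] + [36, 37] -> [3, 36, 37, 38]
  Merge [6, 10, 21, 24] + [3, 36, 37, 38] -> [3, 6, 10, 21, 24, 36, 37, 38]


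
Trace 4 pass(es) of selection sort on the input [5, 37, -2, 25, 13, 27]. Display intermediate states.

Pass 1: Select minimum -2 at index 2, swap -> [-2, 37, 5, 25, 13, 27]
Pass 2: Select minimum 5 at index 2, swap -> [-2, 5, 37, 25, 13, 27]
Pass 3: Select minimum 13 at index 4, swap -> [-2, 5, 13, 25, 37, 27]
Pass 4: Select minimum 25 at index 3, swap -> [-2, 5, 13, 25, 37, 27]


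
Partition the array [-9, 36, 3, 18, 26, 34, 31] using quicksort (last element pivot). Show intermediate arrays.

Partition 1: pivot=31 at index 4 -> [-9, 3, 18, 26, 31, 34, 36]
Partition 2: pivot=26 at index 3 -> [-9, 3, 18, 26, 31, 34, 36]
Partition 3: pivot=18 at index 2 -> [-9, 3, 18, 26, 31, 34, 36]
Partition 4: pivot=3 at index 1 -> [-9, 3, 18, 26, 31, 34, 36]
Partition 5: pivot=36 at index 6 -> [-9, 3, 18, 26, 31, 34, 36]


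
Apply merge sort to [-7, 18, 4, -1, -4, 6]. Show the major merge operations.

Divide and conquer:
  Merge [18] + [4] -> [4, 18]
  Merge [-7] + [4, 18] -> [-7, 4, 18]
  Merge [-4] + [6] -> [-4, 6]
  Merge [-1] + [-4, 6] -> [-4, -1, 6]
  Merge [-7, 4, 18] + [-4, -1, 6] -> [-7, -4, -1, 4, 6, 18]


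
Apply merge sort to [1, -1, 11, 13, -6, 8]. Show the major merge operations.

Divide and conquer:
  Merge [-1] + [11] -> [-1, 11]
  Merge [1] + [-1, 11] -> [-1, 1, 11]
  Merge [-6] + [8] -> [-6, 8]
  Merge [13] + [-6, 8] -> [-6, 8, 13]
  Merge [-1, 1, 11] + [-6, 8, 13] -> [-6, -1, 1, 8, 11, 13]


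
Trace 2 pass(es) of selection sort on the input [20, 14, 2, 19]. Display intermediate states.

Pass 1: Select minimum 2 at index 2, swap -> [2, 14, 20, 19]
Pass 2: Select minimum 14 at index 1, swap -> [2, 14, 20, 19]


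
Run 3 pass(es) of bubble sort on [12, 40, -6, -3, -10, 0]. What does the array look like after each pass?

After pass 1: [12, -6, -3, -10, 0, 40] (4 swaps)
After pass 2: [-6, -3, -10, 0, 12, 40] (4 swaps)
After pass 3: [-6, -10, -3, 0, 12, 40] (1 swaps)
Total swaps: 9


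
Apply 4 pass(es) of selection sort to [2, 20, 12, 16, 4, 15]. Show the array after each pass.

Pass 1: Select minimum 2 at index 0, swap -> [2, 20, 12, 16, 4, 15]
Pass 2: Select minimum 4 at index 4, swap -> [2, 4, 12, 16, 20, 15]
Pass 3: Select minimum 12 at index 2, swap -> [2, 4, 12, 16, 20, 15]
Pass 4: Select minimum 15 at index 5, swap -> [2, 4, 12, 15, 20, 16]


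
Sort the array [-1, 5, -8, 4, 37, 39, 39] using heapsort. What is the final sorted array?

Build heap: [39, 37, 39, 4, 5, -8, -1]
Extract 39: [39, 37, -1, 4, 5, -8, 39]
Extract 39: [37, 5, -1, 4, -8, 39, 39]
Extract 37: [5, 4, -1, -8, 37, 39, 39]
Extract 5: [4, -8, -1, 5, 37, 39, 39]
Extract 4: [-1, -8, 4, 5, 37, 39, 39]
Extract -1: [-8, -1, 4, 5, 37, 39, 39]


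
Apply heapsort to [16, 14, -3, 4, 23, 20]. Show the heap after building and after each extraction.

Build heap: [23, 16, 20, 4, 14, -3]
Extract 23: [20, 16, -3, 4, 14, 23]
Extract 20: [16, 14, -3, 4, 20, 23]
Extract 16: [14, 4, -3, 16, 20, 23]
Extract 14: [4, -3, 14, 16, 20, 23]
Extract 4: [-3, 4, 14, 16, 20, 23]


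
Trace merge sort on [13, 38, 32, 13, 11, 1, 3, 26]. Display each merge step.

Divide and conquer:
  Merge [13] + [38] -> [13, 38]
  Merge [32] + [13] -> [13, 32]
  Merge [13, 38] + [13, 32] -> [13, 13, 32, 38]
  Merge [11] + [1] -> [1, 11]
  Merge [3] + [26] -> [3, 26]
  Merge [1, 11] + [3, 26] -> [1, 3, 11, 26]
  Merge [13, 13, 32, 38] + [1, 3, 11, 26] -> [1, 3, 11, 13, 13, 26, 32, 38]


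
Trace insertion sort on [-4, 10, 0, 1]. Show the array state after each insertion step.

First element -4 is already 'sorted'
Insert 10: shifted 0 elements -> [-4, 10, 0, 1]
Insert 0: shifted 1 elements -> [-4, 0, 10, 1]
Insert 1: shifted 1 elements -> [-4, 0, 1, 10]


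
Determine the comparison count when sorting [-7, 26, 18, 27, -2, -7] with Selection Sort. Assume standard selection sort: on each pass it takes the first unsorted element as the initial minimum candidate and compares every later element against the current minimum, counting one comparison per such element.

Pass 1: scan indices 1..5 for the minimum = 5 comparison(s); min is -7, place at index 0 -> [-7, 26, 18, 27, -2, -7]
Pass 2: scan indices 2..5 for the minimum = 4 comparison(s); min is -7, place at index 1 -> [-7, -7, 18, 27, -2, 26]
Pass 3: scan indices 3..5 for the minimum = 3 comparison(s); min is -2, place at index 2 -> [-7, -7, -2, 27, 18, 26]
Pass 4: scan indices 4..5 for the minimum = 2 comparison(s); min is 18, place at index 3 -> [-7, -7, -2, 18, 27, 26]
Pass 5: scan indices 5..5 for the minimum = 1 comparison(s); min is 26, place at index 4 -> [-7, -7, -2, 18, 26, 27]
Selection sort always scans the whole unsorted suffix, so the count is (n-1) + (n-2) + ... + 1 = n(n-1)/2 = 6*5/2 = 15 regardless of the input order.
Total comparisons: 5 + 4 + 3 + 2 + 1 = 15


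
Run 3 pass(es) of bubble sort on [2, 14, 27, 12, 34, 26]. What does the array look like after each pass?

After pass 1: [2, 14, 12, 27, 26, 34] (2 swaps)
After pass 2: [2, 12, 14, 26, 27, 34] (2 swaps)
After pass 3: [2, 12, 14, 26, 27, 34] (0 swaps)
Total swaps: 4


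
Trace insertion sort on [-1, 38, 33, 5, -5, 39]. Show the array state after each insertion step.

First element -1 is already 'sorted'
Insert 38: shifted 0 elements -> [-1, 38, 33, 5, -5, 39]
Insert 33: shifted 1 elements -> [-1, 33, 38, 5, -5, 39]
Insert 5: shifted 2 elements -> [-1, 5, 33, 38, -5, 39]
Insert -5: shifted 4 elements -> [-5, -1, 5, 33, 38, 39]
Insert 39: shifted 0 elements -> [-5, -1, 5, 33, 38, 39]


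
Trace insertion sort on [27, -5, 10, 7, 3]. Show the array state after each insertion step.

First element 27 is already 'sorted'
Insert -5: shifted 1 elements -> [-5, 27, 10, 7, 3]
Insert 10: shifted 1 elements -> [-5, 10, 27, 7, 3]
Insert 7: shifted 2 elements -> [-5, 7, 10, 27, 3]
Insert 3: shifted 3 elements -> [-5, 3, 7, 10, 27]


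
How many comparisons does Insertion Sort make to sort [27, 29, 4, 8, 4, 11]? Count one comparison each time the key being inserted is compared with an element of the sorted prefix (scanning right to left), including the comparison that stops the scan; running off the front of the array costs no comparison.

Insert 29: 27 <= 29 (stop) = 1 comparison(s) -> [27, 29, 4, 8, 4, 11]
Insert 4: 29 > 4 (shift), 27 > 4 (shift), reached front = 2 comparison(s) -> [4, 27, 29, 8, 4, 11]
Insert 8: 29 > 8 (shift), 27 > 8 (shift), 4 <= 8 (stop) = 3 comparison(s) -> [4, 8, 27, 29, 4, 11]
Insert 4: 29 > 4 (shift), 27 > 4 (shift), 8 > 4 (shift), 4 <= 4 (stop) = 4 comparison(s) -> [4, 4, 8, 27, 29, 11]
Insert 11: 29 > 11 (shift), 27 > 11 (shift), 8 <= 11 (stop) = 3 comparison(s) -> [4, 4, 8, 11, 27, 29]
Total comparisons: 1 + 2 + 3 + 4 + 3 = 13


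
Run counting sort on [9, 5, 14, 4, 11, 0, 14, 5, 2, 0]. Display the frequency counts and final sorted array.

Count array: [2, 0, 1, 0, 1, 2, 0, 0, 0, 1, 0, 1, 0, 0, 2]
(count[i] = number of elements equal to i)
Cumulative count: [2, 2, 3, 3, 4, 6, 6, 6, 6, 7, 7, 8, 8, 8, 10]
Sorted: [0, 0, 2, 4, 5, 5, 9, 11, 14, 14]
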